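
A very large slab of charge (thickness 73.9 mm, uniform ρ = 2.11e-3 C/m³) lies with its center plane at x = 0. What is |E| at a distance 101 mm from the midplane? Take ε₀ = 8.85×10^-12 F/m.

The point |x| = 101 mm lies outside the slab (half-thickness 0.03695 m). A symmetric pillbox spanning the full slab encloses Q_enc = ρ·d·A.
Flux = 2EA ⇒ E = |ρ|d/(2ε₀), independent of distance outside.
E = (2.11e-3)(0.0739)/(2·8.85×10^-12) = 8.81e6 N/C.

|E| ≈ 8.81e6 N/C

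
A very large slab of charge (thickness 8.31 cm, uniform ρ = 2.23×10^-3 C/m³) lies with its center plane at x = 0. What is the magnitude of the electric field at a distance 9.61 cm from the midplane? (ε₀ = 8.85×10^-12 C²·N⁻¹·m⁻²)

The point |x| = 9.61 cm lies outside the slab (half-thickness 0.04155 m). A symmetric pillbox spanning the full slab encloses Q_enc = ρ·d·A.
Flux = 2EA ⇒ E = |ρ|d/(2ε₀), independent of distance outside.
E = (2.23e-3)(0.0831)/(2·8.85×10^-12) = 1.05×10^7 N/C.

1.05×10^7 N/C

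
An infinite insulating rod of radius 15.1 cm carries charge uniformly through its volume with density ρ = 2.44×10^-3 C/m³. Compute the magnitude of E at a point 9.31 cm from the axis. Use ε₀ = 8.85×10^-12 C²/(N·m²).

Choose a coaxial cylinder of radius r = 9.31 cm (arbitrary length L) as the Gaussian surface (r < R).
Enclosed charge per unit length: λ_enc = ρ·πr² = (2.44×10^-3)π(0.0931)² = 6.644×10^-5 C/m.
By Gauss's law (flux through the curved wall only), E·2πrL = λ_enc L/ε₀.
E = |λ_enc|/(2πε₀r) = (6.644e-5)/(2π·8.85×10^-12·0.0931) = 1.28e7 N/C.

E = 1.28e7 V/m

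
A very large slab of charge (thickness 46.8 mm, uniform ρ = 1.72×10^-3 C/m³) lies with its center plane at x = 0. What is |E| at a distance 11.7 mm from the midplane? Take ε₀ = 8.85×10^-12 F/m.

By symmetry E is perpendicular to the slab. A Gaussian pillbox from −11.7 mm to +11.7 mm (face area A) lies entirely within the slab.
Q_enc = ρ·(2x)·A and flux = 2EA, so 2EA = 2ρxA/ε₀ ⇒ E = |ρ|x/ε₀.
E = (1.72×10^-3)(0.0117)/(8.85×10^-12) = 2.27×10^6 N/C.

|E| = 2.27e6 N/C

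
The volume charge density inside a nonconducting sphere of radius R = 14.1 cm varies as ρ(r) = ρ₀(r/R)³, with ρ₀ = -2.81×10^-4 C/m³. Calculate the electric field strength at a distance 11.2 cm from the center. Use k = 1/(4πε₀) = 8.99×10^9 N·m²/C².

By spherical symmetry E is radial; choose a Gaussian sphere of radius r = 11.2 cm (r < R).
Q_enc = ∫₀^r ρ(r')·4πr'² dr' = (4πρ₀/R³) ∫₀^r r'^5 dr' = 4πρ₀ r^6/(6·R³) = -4.144e-7 C.
By Gauss's law, ∮E·dA = E·4πr² = Q_enc/ε₀.
E = k|Q_enc|/r² = (8.99×10^9)(4.144×10^-7)/(0.112)² = 2.97×10^5 N/C.

|E| ≈ 2.97×10^5 V/m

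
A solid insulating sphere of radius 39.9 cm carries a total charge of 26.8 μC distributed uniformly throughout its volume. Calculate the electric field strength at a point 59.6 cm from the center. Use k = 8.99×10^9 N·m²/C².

Symmetry ⇒ E = E(r) r̂. Gaussian sphere of radius r = 59.6 cm (r > R, so the entire charge is enclosed).
Q_enc = 26.8 μC = 2.68×10^-5 C.
Applying ∮E·dA = Q_enc/ε₀ with Φ = E(4πr²):
E = k|Q_enc|/r² = (8.99×10^9)(2.68e-5)/(0.596)² = 6.78×10^5 N/C.

6.78×10^5 N/C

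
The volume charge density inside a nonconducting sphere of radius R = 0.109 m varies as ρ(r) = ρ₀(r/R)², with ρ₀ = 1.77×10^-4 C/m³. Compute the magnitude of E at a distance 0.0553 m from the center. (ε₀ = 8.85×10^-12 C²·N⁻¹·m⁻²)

5.69e4 V/m

Take a concentric spherical Gaussian surface of radius r = 0.0553 m (r < R).
Integrate the density: Q_enc = 4π ∫₀^r ρ₀(r'/R)^2 r'² dr' = 4πρ₀ r^5/(5·R²) = 1.936e-8 C.
By Gauss's law, ∮E·dA = E·4πr² = Q_enc/ε₀.
E = |Q_enc|/(4πε₀r²) = (1.936e-8)/(4π·8.85×10^-12·(0.0553)²) = 5.69×10^4 N/C.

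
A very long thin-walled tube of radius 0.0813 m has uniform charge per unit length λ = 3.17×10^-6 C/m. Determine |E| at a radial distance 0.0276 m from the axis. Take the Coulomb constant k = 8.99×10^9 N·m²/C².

By cylindrical symmetry E is radial; use a coaxial Gaussian cylinder of radius 0.0276 m and length L (r < 0.0813 m, inside the shell).
No charge is enclosed, so Gauss's law gives E·2πrL = 0 ⇒ E = 0.

E = 0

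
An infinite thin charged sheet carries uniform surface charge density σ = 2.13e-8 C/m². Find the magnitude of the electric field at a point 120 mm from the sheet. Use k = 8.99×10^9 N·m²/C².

The symmetry is planar: E is normal to the sheet and the same magnitude on both sides. Take a pillbox straddling the sheet with end-cap area A.
Only the two end caps contribute flux: Φ = 2EA. With Q_enc = σA, Gauss's law gives E = |σ|/(2ε₀).
E = 2πk|σ| = 2π(8.99×10^9)(2.13×10^-8) = 1.20×10^3 N/C.

E ≈ 1.20×10^3 N/C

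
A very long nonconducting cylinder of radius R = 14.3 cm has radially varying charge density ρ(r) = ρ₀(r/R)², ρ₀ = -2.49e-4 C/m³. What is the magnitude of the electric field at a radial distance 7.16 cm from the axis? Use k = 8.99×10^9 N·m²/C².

Take a coaxial cylindrical Gaussian surface of radius r = 7.16 cm and length L (r < R).
λ_enc = ∫₀^r ρ(r')·2πr' dr' = (2πρ₀/R²)·r^4/4 = -5.027×10^-7 C/m.
Applying ∮E·dA = Q_enc/ε₀ with the end caps contributing no flux:
E = 2k|λ_enc|/r = 2(8.99×10^9)(5.027e-7)/(0.0716) = 1.26×10^5 N/C.

1.26e5 N/C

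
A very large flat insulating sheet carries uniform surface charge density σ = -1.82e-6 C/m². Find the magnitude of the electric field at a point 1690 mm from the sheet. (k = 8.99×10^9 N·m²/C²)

Choose a cylindrical pillbox piercing the sheet, end faces (area A) parallel to it.
Flux Φ = 2EA and Q_enc = σA, so 2EA = σA/ε₀ ⇒ E = |σ|/(2ε₀), independent of distance.
E = 2πk|σ| = 2π(8.99×10^9)(1.82e-6) = 1.03e5 N/C.

|E| ≈ 1.03e5 N/C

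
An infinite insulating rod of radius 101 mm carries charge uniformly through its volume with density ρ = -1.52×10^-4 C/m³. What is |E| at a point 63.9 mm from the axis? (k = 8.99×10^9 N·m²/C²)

Take a coaxial cylindrical Gaussian surface of radius r = 63.9 mm and length L (r < R).
Enclosed charge per unit length: λ_enc = ρ·πr² = (-1.52e-4)π(0.0639)² = -1.95e-6 C/m.
By Gauss's law (flux through the curved wall only), E·2πrL = λ_enc L/ε₀.
E = 2k|λ_enc|/r = 2(8.99×10^9)(1.95e-6)/(0.0639) = 5.49×10^5 N/C.

|E| ≈ 5.49×10^5 N/C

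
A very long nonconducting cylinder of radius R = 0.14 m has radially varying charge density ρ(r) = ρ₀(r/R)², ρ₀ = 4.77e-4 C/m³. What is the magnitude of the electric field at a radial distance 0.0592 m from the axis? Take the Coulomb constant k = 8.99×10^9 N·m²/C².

Coaxial Gaussian cylinder, radius r = 0.0592 m, length L (r < R).
λ_enc = ∫₀^r ρ(r')·2πr' dr' = (2πρ₀/R²)·r^4/4 = 4.695e-7 C/m.
By Gauss's law (flux through the curved wall only), E·2πrL = λ_enc L/ε₀.
E = 2k|λ_enc|/r = 2(8.99×10^9)(4.695e-7)/(0.0592) = 1.43×10^5 N/C.

E ≈ 1.43×10^5 V/m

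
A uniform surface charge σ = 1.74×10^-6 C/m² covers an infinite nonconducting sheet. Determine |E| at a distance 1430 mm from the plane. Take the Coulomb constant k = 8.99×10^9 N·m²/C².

9.83×10^4 N/C

By planar symmetry E is perpendicular to the sheet and uniform; use a Gaussian pillbox with flat faces of area A on each side of the sheet.
Flux Φ = 2EA and Q_enc = σA, so 2EA = σA/ε₀ ⇒ E = |σ|/(2ε₀), independent of distance.
E = 2πk|σ| = 2π(8.99×10^9)(1.74e-6) = 9.83e4 N/C.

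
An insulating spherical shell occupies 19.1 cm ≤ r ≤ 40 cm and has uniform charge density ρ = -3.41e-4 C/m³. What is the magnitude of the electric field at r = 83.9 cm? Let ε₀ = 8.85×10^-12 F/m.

Take a concentric spherical Gaussian surface of radius r = 83.9 cm (r > 40 cm, enclosing the whole shell).
Q_enc = ρ·(4π/3)(b³ − a³) = (-3.41×10^-4)·(4π/3)·((0.4)³ − (0.191)³) = -8.146e-5 C.
Gauss's law: E·4πr² = Q_enc/ε₀.
E = |Q_enc|/(4πε₀r²) = (8.146×10^-5)/(4π·8.85×10^-12·(0.839)²) = 1.04×10^6 N/C.

|E| ≈ 1.04×10^6 N/C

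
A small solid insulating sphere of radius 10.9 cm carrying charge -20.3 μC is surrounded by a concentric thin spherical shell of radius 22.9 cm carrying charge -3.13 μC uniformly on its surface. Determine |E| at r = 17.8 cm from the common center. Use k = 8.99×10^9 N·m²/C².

|E| = 5.76×10^6 N/C

By spherical symmetry E is radial; choose a Gaussian sphere of radius r = 17.8 cm (between the bodies, 10.9 cm < r < 22.9 cm).
The shell at 22.9 cm lies outside the Gaussian surface, so Q_enc = -20.3 μC = -2.03e-5 C.
Gauss's law: E·4πr² = Q_enc/ε₀.
E = k|Q_enc|/r² = (8.99×10^9)(2.03×10^-5)/(0.178)² = 5.76×10^6 N/C.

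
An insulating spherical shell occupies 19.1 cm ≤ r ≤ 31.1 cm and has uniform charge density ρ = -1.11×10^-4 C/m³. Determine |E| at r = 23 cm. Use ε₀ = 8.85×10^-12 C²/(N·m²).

E ≈ 4.11×10^5 N/C

By spherical symmetry E is radial; choose a Gaussian sphere of radius r = 23 cm (within the shell material, 19.1 cm < r < 31.1 cm).
Enclosed charge is the volume from a to r: Q_enc = (4π/3)ρ(r³ − a³) = -2.417×10^-6 C.
By Gauss's law, ∮E·dA = E·4πr² = Q_enc/ε₀.
E = |Q_enc|/(4πε₀r²) = (2.417e-6)/(4π·8.85×10^-12·(0.23)²) = 4.11×10^5 N/C.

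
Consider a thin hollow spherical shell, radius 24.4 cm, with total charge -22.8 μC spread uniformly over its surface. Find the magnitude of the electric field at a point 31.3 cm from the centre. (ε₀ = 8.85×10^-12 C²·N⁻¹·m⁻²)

E = 2.09e6 N/C

Take a concentric spherical Gaussian surface of radius r = 31.3 cm (r > 24.4 cm).
The entire shell is enclosed: Q_enc = -2.28e-5 C.
Since E is radial and uniform over the Gaussian sphere, Φ = E·4πr² = Q_enc/ε₀.
E = |Q_enc|/(4πε₀r²) = (2.28×10^-5)/(4π·8.85×10^-12·(0.313)²) = 2.09×10^6 N/C.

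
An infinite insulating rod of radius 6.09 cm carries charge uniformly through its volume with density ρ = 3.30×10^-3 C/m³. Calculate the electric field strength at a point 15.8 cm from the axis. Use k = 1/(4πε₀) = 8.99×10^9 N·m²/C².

|E| ≈ 4.38×10^6 N/C

Take a coaxial cylindrical Gaussian surface of radius r = 15.8 cm and length L (r > 6.09 cm, full cross-section enclosed).
λ_enc = ρ·πR² = (3.30×10^-3)π(0.0609)² = 3.845e-5 C/m.
Gauss's law: E·2πrL = λ_enc L/ε₀.
E = 2k|λ_enc|/r = 2(8.99×10^9)(3.845×10^-5)/(0.158) = 4.38e6 N/C.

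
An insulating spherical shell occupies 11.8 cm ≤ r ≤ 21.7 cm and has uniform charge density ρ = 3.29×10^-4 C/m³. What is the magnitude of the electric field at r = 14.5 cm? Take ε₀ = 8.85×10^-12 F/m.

|E| = 8.28e5 N/C

By spherical symmetry E is radial; choose a Gaussian sphere of radius r = 14.5 cm (within the shell material, 11.8 cm < r < 21.7 cm).
Enclosed charge is the volume from a to r: Q_enc = (4π/3)ρ(r³ − a³) = 1.937e-6 C.
Gauss's law: E·4πr² = Q_enc/ε₀.
E = |Q_enc|/(4πε₀r²) = (1.937×10^-6)/(4π·8.85×10^-12·(0.145)²) = 8.28×10^5 N/C.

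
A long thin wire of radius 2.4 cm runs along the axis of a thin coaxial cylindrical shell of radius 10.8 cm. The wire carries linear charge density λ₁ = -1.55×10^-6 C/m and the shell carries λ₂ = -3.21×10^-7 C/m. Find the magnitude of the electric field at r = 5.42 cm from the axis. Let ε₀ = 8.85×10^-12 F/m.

|E| ≈ 5.14×10^5 V/m

By cylindrical symmetry E is radial; use a coaxial Gaussian cylinder of radius 5.42 cm and length L (between the conductors, 2.4 cm < r < 10.8 cm).
The shell at 10.8 cm lies outside the Gaussian surface, so λ_enc = λ₁ = -1.55×10^-6 C/m.
Since E is radial and uniform over the curved surface, Φ = E·2πrL = Q_enc/ε₀ = λ_enc L/ε₀.
E = |λ_enc|/(2πε₀r) = (1.55×10^-6)/(2π·8.85×10^-12·0.0542) = 5.14e5 N/C.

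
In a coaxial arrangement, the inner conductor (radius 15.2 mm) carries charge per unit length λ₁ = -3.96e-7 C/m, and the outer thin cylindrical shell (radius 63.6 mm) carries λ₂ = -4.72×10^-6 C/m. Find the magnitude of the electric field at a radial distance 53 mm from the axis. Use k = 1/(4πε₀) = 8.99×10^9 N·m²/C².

Coaxial Gaussian cylinder, radius r = 53 mm, length L (between the conductors, 15.2 mm < r < 63.6 mm).
Only the inner wire is enclosed; the outer shell contributes nothing inside itself. λ_enc = λ₁ = -3.96e-7 C/m.
Since E is radial and uniform over the curved surface, Φ = E·2πrL = Q_enc/ε₀ = λ_enc L/ε₀.
E = 2k|λ_enc|/r = 2(8.99×10^9)(3.96×10^-7)/(0.053) = 1.34×10^5 N/C.

1.34×10^5 V/m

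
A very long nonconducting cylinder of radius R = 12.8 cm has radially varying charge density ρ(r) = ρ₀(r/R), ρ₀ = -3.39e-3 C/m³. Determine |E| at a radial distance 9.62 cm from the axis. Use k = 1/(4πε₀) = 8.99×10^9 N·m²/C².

Take a coaxial cylindrical Gaussian surface of radius r = 9.62 cm and length L (r < R).
Integrating ρ over the cross-section to radius r: λ_enc = (2πρ₀/R) ∫₀^r r'^2 dr' = 2πρ₀ r^3/(3·R) = -4.938e-5 C/m.
Since E is radial and uniform over the curved surface, Φ = E·2πrL = Q_enc/ε₀ = λ_enc L/ε₀.
E = 2k|λ_enc|/r = 2(8.99×10^9)(4.938×10^-5)/(0.0962) = 9.23×10^6 N/C.

|E| ≈ 9.23×10^6 N/C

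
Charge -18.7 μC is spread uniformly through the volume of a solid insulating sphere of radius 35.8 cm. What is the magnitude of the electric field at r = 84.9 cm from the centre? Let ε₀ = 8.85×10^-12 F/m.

Symmetry ⇒ E = E(r) r̂. Gaussian sphere of radius r = 84.9 cm (r > R, so the entire charge is enclosed).
Q_enc = -18.7 μC = -1.87×10^-5 C.
By Gauss's law, ∮E·dA = E·4πr² = Q_enc/ε₀.
E = |Q_enc|/(4πε₀r²) = (1.87×10^-5)/(4π·8.85×10^-12·(0.849)²) = 2.33e5 N/C.

E = 2.33×10^5 V/m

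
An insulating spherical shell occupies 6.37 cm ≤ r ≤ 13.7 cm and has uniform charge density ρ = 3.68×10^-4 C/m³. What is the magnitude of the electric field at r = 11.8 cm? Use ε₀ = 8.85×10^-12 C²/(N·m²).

Use a concentric Gaussian sphere at r = 11.8 cm (within the shell material, 6.37 cm < r < 13.7 cm).
Only the shell between 6.37 cm and r is enclosed: Q_enc = ρ·(4π/3)(r³ − a³) = (3.68×10^-4)·(4π/3)·((0.118)³ − (0.0637)³) = 2.134×10^-6 C.
Gauss's law: E·4πr² = Q_enc/ε₀.
E = |Q_enc|/(4πε₀r²) = (2.134×10^-6)/(4π·8.85×10^-12·(0.118)²) = 1.38×10^6 N/C.

E ≈ 1.38×10^6 N/C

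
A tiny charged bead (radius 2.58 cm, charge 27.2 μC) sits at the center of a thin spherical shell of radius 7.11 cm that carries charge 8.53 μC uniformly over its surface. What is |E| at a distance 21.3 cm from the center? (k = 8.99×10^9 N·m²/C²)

|E| = 7.08×10^6 N/C

Use a concentric Gaussian sphere at r = 21.3 cm (r > 7.11 cm, enclosing both).
Q_enc = (27.2 μC) + (8.53 μC) = 3.573×10^-5 C.
Applying ∮E·dA = Q_enc/ε₀ with Φ = E(4πr²):
E = k|Q_enc|/r² = (8.99×10^9)(3.573×10^-5)/(0.213)² = 7.08×10^6 N/C.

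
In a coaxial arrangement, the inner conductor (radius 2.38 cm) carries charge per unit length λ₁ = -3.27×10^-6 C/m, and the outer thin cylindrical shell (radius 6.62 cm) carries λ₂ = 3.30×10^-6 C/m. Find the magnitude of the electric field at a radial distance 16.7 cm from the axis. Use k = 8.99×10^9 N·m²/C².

By cylindrical symmetry E is radial; use a coaxial Gaussian cylinder of radius 16.7 cm and length L (r > 6.62 cm, enclosing both).
λ_enc = λ₁ + λ₂ = (-3.27e-6) + (3.30×10^-6) = 3.00×10^-8 C/m.
Applying ∮E·dA = Q_enc/ε₀ with the end caps contributing no flux:
E = 2k|λ_enc|/r = 2(8.99×10^9)(3.00e-8)/(0.167) = 3.23×10^3 N/C.

E ≈ 3.23e3 N/C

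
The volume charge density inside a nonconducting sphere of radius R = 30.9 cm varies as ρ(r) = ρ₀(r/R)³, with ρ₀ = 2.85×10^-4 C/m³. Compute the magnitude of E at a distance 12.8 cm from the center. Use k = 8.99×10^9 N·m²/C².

|E| ≈ 4.88×10^4 N/C

Symmetry ⇒ E = E(r) r̂. Gaussian sphere of radius r = 12.8 cm (r < R).
Q_enc = ∫₀^r ρ(r')·4πr'² dr' = (4πρ₀/R³) ∫₀^r r'^5 dr' = 4πρ₀ r^6/(6·R³) = 8.898×10^-8 C.
Applying ∮E·dA = Q_enc/ε₀ with Φ = E(4πr²):
E = k|Q_enc|/r² = (8.99×10^9)(8.898×10^-8)/(0.128)² = 4.88×10^4 N/C.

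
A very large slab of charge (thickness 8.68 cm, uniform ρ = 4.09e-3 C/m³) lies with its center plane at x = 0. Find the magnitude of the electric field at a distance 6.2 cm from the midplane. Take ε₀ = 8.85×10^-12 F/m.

The point |x| = 6.2 cm lies outside the slab (half-thickness 0.0434 m). A symmetric pillbox spanning the full slab encloses Q_enc = ρ·d·A.
Flux = 2EA ⇒ E = |ρ|d/(2ε₀), independent of distance outside.
E = (4.09×10^-3)(0.0868)/(2·8.85×10^-12) = 2.01e7 N/C.

|E| = 2.01×10^7 V/m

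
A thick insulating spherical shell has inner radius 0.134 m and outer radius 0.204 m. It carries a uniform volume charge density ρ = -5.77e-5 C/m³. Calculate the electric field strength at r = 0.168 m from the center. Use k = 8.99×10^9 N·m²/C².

1.80×10^5 N/C

Symmetry ⇒ E = E(r) r̂. Gaussian sphere of radius r = 0.168 m (within the shell material, 0.134 m < r < 0.204 m).
Enclosed charge is the volume from a to r: Q_enc = (4π/3)ρ(r³ − a³) = -5.645×10^-7 C.
By Gauss's law, ∮E·dA = E·4πr² = Q_enc/ε₀.
E = k|Q_enc|/r² = (8.99×10^9)(5.645×10^-7)/(0.168)² = 1.80e5 N/C.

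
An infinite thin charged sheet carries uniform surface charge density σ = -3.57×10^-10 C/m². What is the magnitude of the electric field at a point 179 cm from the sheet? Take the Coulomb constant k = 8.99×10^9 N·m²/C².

|E| = 20.2 V/m

By planar symmetry E is perpendicular to the sheet and uniform; use a Gaussian pillbox with flat faces of area A on each side of the sheet.
Only the two end caps contribute flux: Φ = 2EA. With Q_enc = σA, Gauss's law gives E = |σ|/(2ε₀).
E = 2πk|σ| = 2π(8.99×10^9)(3.57e-10) = 20.2 N/C.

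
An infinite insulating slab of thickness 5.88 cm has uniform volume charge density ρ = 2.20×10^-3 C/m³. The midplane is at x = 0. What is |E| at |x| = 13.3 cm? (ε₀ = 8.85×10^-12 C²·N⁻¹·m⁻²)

|E| ≈ 7.31e6 N/C

The point |x| = 13.3 cm lies outside the slab (half-thickness 0.0294 m). A symmetric pillbox spanning the full slab encloses Q_enc = ρ·d·A.
Flux = 2EA ⇒ E = |ρ|d/(2ε₀), independent of distance outside.
E = (2.20e-3)(0.0588)/(2·8.85×10^-12) = 7.31×10^6 N/C.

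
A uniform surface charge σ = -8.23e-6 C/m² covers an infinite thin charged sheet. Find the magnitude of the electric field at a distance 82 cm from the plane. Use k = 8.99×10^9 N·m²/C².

By planar symmetry E is perpendicular to the sheet and uniform; use a Gaussian pillbox with flat faces of area A on each side of the sheet.
Flux Φ = 2EA and Q_enc = σA, so 2EA = σA/ε₀ ⇒ E = |σ|/(2ε₀), independent of distance.
E = 2πk|σ| = 2π(8.99×10^9)(8.23×10^-6) = 4.65e5 N/C.

E ≈ 4.65e5 N/C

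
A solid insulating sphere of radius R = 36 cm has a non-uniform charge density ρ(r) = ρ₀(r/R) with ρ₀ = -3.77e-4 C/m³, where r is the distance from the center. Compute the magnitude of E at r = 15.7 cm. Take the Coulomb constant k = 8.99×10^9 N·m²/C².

Use a concentric Gaussian sphere at r = 15.7 cm (r < R).
Q_enc = ∫₀^r ρ(r')·4πr'² dr' = (4πρ₀/R) ∫₀^r r'^3 dr' = 4πρ₀ r^4/(4·R) = -1.999×10^-6 C.
Applying ∮E·dA = Q_enc/ε₀ with Φ = E(4πr²):
E = k|Q_enc|/r² = (8.99×10^9)(1.999×10^-6)/(0.157)² = 7.29e5 N/C.

7.29×10^5 N/C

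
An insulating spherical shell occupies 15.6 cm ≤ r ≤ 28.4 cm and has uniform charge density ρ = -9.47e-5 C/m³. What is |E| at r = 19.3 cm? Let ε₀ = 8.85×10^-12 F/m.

3.25×10^5 N/C

Symmetry ⇒ E = E(r) r̂. Gaussian sphere of radius r = 19.3 cm (within the shell material, 15.6 cm < r < 28.4 cm).
Only the shell between 15.6 cm and r is enclosed: Q_enc = ρ·(4π/3)(r³ − a³) = (-9.47e-5)·(4π/3)·((0.193)³ − (0.156)³) = -1.346×10^-6 C.
Applying ∮E·dA = Q_enc/ε₀ with Φ = E(4πr²):
E = |Q_enc|/(4πε₀r²) = (1.346e-6)/(4π·8.85×10^-12·(0.193)²) = 3.25×10^5 N/C.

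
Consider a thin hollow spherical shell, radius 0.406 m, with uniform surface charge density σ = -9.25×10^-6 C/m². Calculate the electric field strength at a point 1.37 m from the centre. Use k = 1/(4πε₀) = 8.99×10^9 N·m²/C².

By spherical symmetry E is radial; choose a Gaussian sphere of radius r = 1.37 m (r > 0.406 m).
The entire shell is enclosed: Q_enc = σ·4πR² = (-9.25e-6)·4π·(0.406)² = -1.916e-5 C.
Applying ∮E·dA = Q_enc/ε₀ with Φ = E(4πr²):
E = k|Q_enc|/r² = (8.99×10^9)(1.916×10^-5)/(1.37)² = 9.18×10^4 N/C.

E = 9.18×10^4 V/m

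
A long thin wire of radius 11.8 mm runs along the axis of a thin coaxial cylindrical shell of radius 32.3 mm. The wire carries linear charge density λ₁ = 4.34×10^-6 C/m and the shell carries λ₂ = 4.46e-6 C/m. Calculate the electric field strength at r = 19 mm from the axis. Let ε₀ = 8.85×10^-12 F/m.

4.11×10^6 N/C

Coaxial Gaussian cylinder, radius r = 19 mm, length L (between the conductors, 11.8 mm < r < 32.3 mm).
Only the inner wire is enclosed; the outer shell contributes nothing inside itself. λ_enc = λ₁ = 4.34×10^-6 C/m.
By Gauss's law (flux through the curved wall only), E·2πrL = λ_enc L/ε₀.
E = |λ_enc|/(2πε₀r) = (4.34e-6)/(2π·8.85×10^-12·0.019) = 4.11e6 N/C.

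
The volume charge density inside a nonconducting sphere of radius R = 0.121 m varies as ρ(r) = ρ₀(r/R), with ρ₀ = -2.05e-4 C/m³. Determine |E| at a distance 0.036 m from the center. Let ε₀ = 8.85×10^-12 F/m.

6.20×10^4 V/m

By spherical symmetry E is radial; choose a Gaussian sphere of radius r = 0.036 m (r < R).
Integrate the density: Q_enc = 4π ∫₀^r ρ₀(r'/R)^1 r'² dr' = 4πρ₀ r^4/(4·R) = -8.94×10^-9 C.
Gauss's law: E·4πr² = Q_enc/ε₀.
E = |Q_enc|/(4πε₀r²) = (8.94×10^-9)/(4π·8.85×10^-12·(0.036)²) = 6.20×10^4 N/C.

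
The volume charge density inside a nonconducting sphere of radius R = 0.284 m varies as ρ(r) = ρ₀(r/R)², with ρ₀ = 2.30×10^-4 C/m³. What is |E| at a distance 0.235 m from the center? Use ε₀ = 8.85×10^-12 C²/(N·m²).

Symmetry ⇒ E = E(r) r̂. Gaussian sphere of radius r = 0.235 m (r < R).
Q_enc = ∫₀^r ρ(r')·4πr'² dr' = (4πρ₀/R²) ∫₀^r r'^4 dr' = 4πρ₀ r^5/(5·R²) = 5.137×10^-6 C.
Applying ∮E·dA = Q_enc/ε₀ with Φ = E(4πr²):
E = |Q_enc|/(4πε₀r²) = (5.137e-6)/(4π·8.85×10^-12·(0.235)²) = 8.36×10^5 N/C.

|E| ≈ 8.36e5 N/C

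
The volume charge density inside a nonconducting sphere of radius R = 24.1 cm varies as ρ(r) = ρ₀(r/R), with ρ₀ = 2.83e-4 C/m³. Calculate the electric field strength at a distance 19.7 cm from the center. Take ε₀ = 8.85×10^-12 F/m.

Symmetry ⇒ E = E(r) r̂. Gaussian sphere of radius r = 19.7 cm (r < R).
Q_enc = ∫₀^r ρ(r')·4πr'² dr' = (4πρ₀/R) ∫₀^r r'^3 dr' = 4πρ₀ r^4/(4·R) = 5.556×10^-6 C.
By Gauss's law, ∮E·dA = E·4πr² = Q_enc/ε₀.
E = |Q_enc|/(4πε₀r²) = (5.556×10^-6)/(4π·8.85×10^-12·(0.197)²) = 1.29×10^6 N/C.

E ≈ 1.29e6 N/C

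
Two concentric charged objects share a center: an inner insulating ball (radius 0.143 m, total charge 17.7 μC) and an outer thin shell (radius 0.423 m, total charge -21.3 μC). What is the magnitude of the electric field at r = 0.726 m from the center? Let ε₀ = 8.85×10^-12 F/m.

Use a concentric Gaussian sphere at r = 0.726 m (r > 0.423 m, enclosing both).
Q_enc = (17.7 μC) + (-21.3 μC) = -3.60×10^-6 C.
Applying ∮E·dA = Q_enc/ε₀ with Φ = E(4πr²):
E = |Q_enc|/(4πε₀r²) = (3.60e-6)/(4π·8.85×10^-12·(0.726)²) = 6.14e4 N/C.

|E| = 6.14×10^4 N/C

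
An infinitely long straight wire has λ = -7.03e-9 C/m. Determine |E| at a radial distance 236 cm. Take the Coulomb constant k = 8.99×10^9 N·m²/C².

E = 53.6 N/C

Coaxial Gaussian cylinder, radius r = 236 cm, length L.
Q_enc = λL, so λ_enc = -7.03e-9 C/m.
Since E is radial and uniform over the curved surface, Φ = E·2πrL = Q_enc/ε₀ = λ_enc L/ε₀.
E = 2k|λ_enc|/r = 2(8.99×10^9)(7.03×10^-9)/(2.36) = 53.6 N/C.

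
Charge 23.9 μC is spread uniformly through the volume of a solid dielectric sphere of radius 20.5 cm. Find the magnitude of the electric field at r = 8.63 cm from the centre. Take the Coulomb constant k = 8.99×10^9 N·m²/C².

Symmetry ⇒ E = E(r) r̂. Gaussian sphere of radius r = 8.63 cm (r < R).
For a uniform sphere the enclosed fraction is (r/R)³, so Q_enc = (23.9 μC)(0.0863/0.205)³ = 1.783×10^-6 C.
Gauss's law: E·4πr² = Q_enc/ε₀.
E = k|Q_enc|/r² = (8.99×10^9)(1.783×10^-6)/(0.0863)² = 2.15e6 N/C.

|E| ≈ 2.15e6 V/m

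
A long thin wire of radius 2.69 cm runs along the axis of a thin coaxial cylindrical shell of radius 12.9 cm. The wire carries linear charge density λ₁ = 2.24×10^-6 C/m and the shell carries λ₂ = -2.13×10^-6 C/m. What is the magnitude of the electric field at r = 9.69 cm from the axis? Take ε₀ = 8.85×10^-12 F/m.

Choose a coaxial cylinder of radius r = 9.69 cm (arbitrary length L) as the Gaussian surface (between the conductors, 2.69 cm < r < 12.9 cm).
Only the inner wire is enclosed; the outer shell contributes nothing inside itself. λ_enc = λ₁ = 2.24×10^-6 C/m.
Gauss's law: E·2πrL = λ_enc L/ε₀.
E = |λ_enc|/(2πε₀r) = (2.24×10^-6)/(2π·8.85×10^-12·0.0969) = 4.16e5 N/C.

|E| ≈ 4.16×10^5 N/C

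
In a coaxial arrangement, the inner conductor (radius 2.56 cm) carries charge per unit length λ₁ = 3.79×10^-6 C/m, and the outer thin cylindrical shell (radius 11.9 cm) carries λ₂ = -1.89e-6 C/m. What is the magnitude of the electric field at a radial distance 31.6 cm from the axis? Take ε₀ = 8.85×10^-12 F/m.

E = 1.08e5 N/C

Choose a coaxial cylinder of radius r = 31.6 cm (arbitrary length L) as the Gaussian surface (r > 11.9 cm, enclosing both).
λ_enc = λ₁ + λ₂ = (3.79×10^-6) + (-1.89×10^-6) = 1.90×10^-6 C/m.
By Gauss's law (flux through the curved wall only), E·2πrL = λ_enc L/ε₀.
E = |λ_enc|/(2πε₀r) = (1.90×10^-6)/(2π·8.85×10^-12·0.316) = 1.08×10^5 N/C.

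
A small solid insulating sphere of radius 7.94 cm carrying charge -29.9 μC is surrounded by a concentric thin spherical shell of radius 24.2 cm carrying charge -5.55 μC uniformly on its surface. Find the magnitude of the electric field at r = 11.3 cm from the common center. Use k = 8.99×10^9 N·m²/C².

Symmetry ⇒ E = E(r) r̂. Gaussian sphere of radius r = 11.3 cm (between the bodies, 7.94 cm < r < 24.2 cm).
Only the inner charge is enclosed; the outer shell contributes nothing inside itself. Q_enc = -29.9 μC = -2.99×10^-5 C.
Since E is radial and uniform over the Gaussian sphere, Φ = E·4πr² = Q_enc/ε₀.
E = k|Q_enc|/r² = (8.99×10^9)(2.99e-5)/(0.113)² = 2.11×10^7 N/C.

E ≈ 2.11e7 N/C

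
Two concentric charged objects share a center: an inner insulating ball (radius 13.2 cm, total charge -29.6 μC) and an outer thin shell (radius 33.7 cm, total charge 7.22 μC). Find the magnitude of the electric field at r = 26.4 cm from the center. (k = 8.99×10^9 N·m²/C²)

E = 3.82×10^6 N/C

Symmetry ⇒ E = E(r) r̂. Gaussian sphere of radius r = 26.4 cm (between the bodies, 13.2 cm < r < 33.7 cm).
The shell at 33.7 cm lies outside the Gaussian surface, so Q_enc = -29.6 μC = -2.96e-5 C.
By Gauss's law, ∮E·dA = E·4πr² = Q_enc/ε₀.
E = k|Q_enc|/r² = (8.99×10^9)(2.96×10^-5)/(0.264)² = 3.82×10^6 N/C.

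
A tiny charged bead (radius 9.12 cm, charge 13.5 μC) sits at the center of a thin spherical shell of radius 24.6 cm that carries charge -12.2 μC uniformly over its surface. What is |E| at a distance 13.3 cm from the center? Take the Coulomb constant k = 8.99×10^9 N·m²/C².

E = 6.86×10^6 N/C

By spherical symmetry E is radial; choose a Gaussian sphere of radius r = 13.3 cm (between the bodies, 9.12 cm < r < 24.6 cm).
The shell at 24.6 cm lies outside the Gaussian surface, so Q_enc = 13.5 μC = 1.35e-5 C.
Since E is radial and uniform over the Gaussian sphere, Φ = E·4πr² = Q_enc/ε₀.
E = k|Q_enc|/r² = (8.99×10^9)(1.35e-5)/(0.133)² = 6.86×10^6 N/C.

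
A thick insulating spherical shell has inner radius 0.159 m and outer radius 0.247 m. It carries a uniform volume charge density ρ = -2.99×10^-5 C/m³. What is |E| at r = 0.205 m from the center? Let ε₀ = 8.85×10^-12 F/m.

Use a concentric Gaussian sphere at r = 0.205 m (within the shell material, 0.159 m < r < 0.247 m).
Only the shell between 0.159 m and r is enclosed: Q_enc = ρ·(4π/3)(r³ − a³) = (-2.99e-5)·(4π/3)·((0.205)³ − (0.159)³) = -5.756×10^-7 C.
By Gauss's law, ∮E·dA = E·4πr² = Q_enc/ε₀.
E = |Q_enc|/(4πε₀r²) = (5.756×10^-7)/(4π·8.85×10^-12·(0.205)²) = 1.23×10^5 N/C.

E ≈ 1.23e5 V/m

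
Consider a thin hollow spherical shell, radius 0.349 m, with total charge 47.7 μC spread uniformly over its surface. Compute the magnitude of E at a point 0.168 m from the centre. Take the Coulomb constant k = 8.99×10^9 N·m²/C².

E = 0

Use a concentric Gaussian sphere at r = 0.168 m (inside the shell, r < 0.349 m).
No charge lies within this surface, so Q_enc = 0 and Gauss's law gives E·4πr² = 0 ⇒ E = 0.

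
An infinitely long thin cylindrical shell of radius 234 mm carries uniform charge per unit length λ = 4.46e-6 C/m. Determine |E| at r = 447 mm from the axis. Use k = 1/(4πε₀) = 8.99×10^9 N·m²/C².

|E| ≈ 1.79×10^5 V/m

Coaxial Gaussian cylinder, radius r = 447 mm, length L (r > 234 mm).
The full line charge is enclosed: λ_enc = 4.46×10^-6 C/m.
By Gauss's law (flux through the curved wall only), E·2πrL = λ_enc L/ε₀.
E = 2k|λ_enc|/r = 2(8.99×10^9)(4.46×10^-6)/(0.447) = 1.79×10^5 N/C.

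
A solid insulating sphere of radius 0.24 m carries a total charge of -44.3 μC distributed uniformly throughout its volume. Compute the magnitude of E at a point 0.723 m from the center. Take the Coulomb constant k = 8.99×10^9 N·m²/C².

E = 7.62×10^5 N/C

Take a concentric spherical Gaussian surface of radius r = 0.723 m (r > R, so the entire charge is enclosed).
Q_enc = -44.3 μC = -4.43×10^-5 C.
Applying ∮E·dA = Q_enc/ε₀ with Φ = E(4πr²):
E = k|Q_enc|/r² = (8.99×10^9)(4.43×10^-5)/(0.723)² = 7.62e5 N/C.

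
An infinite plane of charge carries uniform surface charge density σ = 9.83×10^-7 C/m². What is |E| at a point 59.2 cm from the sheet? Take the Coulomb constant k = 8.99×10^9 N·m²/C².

|E| = 5.55×10^4 V/m

The symmetry is planar: E is normal to the sheet and the same magnitude on both sides. Take a pillbox straddling the sheet with end-cap area A.
Flux Φ = 2EA and Q_enc = σA, so 2EA = σA/ε₀ ⇒ E = |σ|/(2ε₀), independent of distance.
E = 2πk|σ| = 2π(8.99×10^9)(9.83×10^-7) = 5.55e4 N/C.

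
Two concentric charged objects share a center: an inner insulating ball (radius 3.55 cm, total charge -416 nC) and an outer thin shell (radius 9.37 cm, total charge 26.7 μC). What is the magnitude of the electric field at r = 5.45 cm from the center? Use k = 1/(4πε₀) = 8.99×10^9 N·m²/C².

|E| = 1.26×10^6 N/C

Take a concentric spherical Gaussian surface of radius r = 5.45 cm (between the bodies, 3.55 cm < r < 9.37 cm).
The shell at 9.37 cm lies outside the Gaussian surface, so Q_enc = -416 nC = -4.16e-7 C.
By Gauss's law, ∮E·dA = E·4πr² = Q_enc/ε₀.
E = k|Q_enc|/r² = (8.99×10^9)(4.16×10^-7)/(0.0545)² = 1.26×10^6 N/C.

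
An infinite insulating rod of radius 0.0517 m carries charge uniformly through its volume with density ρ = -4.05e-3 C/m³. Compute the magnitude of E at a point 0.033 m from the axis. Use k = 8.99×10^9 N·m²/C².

|E| ≈ 7.55×10^6 V/m

Take a coaxial cylindrical Gaussian surface of radius r = 0.033 m and length L (r < R).
Charge inside radius r per length L is ρ·πr²·L, so λ_enc = ρπr² = -1.386e-5 C/m.
Since E is radial and uniform over the curved surface, Φ = E·2πrL = Q_enc/ε₀ = λ_enc L/ε₀.
E = 2k|λ_enc|/r = 2(8.99×10^9)(1.386×10^-5)/(0.033) = 7.55e6 N/C.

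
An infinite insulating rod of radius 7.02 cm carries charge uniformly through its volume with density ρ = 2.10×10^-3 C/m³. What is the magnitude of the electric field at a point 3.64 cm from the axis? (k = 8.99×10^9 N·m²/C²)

|E| ≈ 4.32×10^6 V/m

By cylindrical symmetry E is radial; use a coaxial Gaussian cylinder of radius 3.64 cm and length L (r < R).
Enclosed charge per unit length: λ_enc = ρ·πr² = (2.10×10^-3)π(0.0364)² = 8.741×10^-6 C/m.
Applying ∮E·dA = Q_enc/ε₀ with the end caps contributing no flux:
E = 2k|λ_enc|/r = 2(8.99×10^9)(8.741e-6)/(0.0364) = 4.32×10^6 N/C.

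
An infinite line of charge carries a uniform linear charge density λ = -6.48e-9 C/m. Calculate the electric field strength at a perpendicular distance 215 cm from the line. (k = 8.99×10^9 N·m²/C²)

E ≈ 54.2 N/C

Take a coaxial cylindrical Gaussian surface of radius r = 215 cm and length L.
Q_enc = λL, so λ_enc = -6.48×10^-9 C/m.
By Gauss's law (flux through the curved wall only), E·2πrL = λ_enc L/ε₀.
E = 2k|λ_enc|/r = 2(8.99×10^9)(6.48×10^-9)/(2.15) = 54.2 N/C.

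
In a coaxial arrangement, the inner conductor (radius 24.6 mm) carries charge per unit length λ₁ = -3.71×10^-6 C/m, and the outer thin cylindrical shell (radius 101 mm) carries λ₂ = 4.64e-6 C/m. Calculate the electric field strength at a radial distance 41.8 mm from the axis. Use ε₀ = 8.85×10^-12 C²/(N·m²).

Take a coaxial cylindrical Gaussian surface of radius r = 41.8 mm and length L (between the conductors, 24.6 mm < r < 101 mm).
Only the inner wire is enclosed; the outer shell contributes nothing inside itself. λ_enc = λ₁ = -3.71e-6 C/m.
Since E is radial and uniform over the curved surface, Φ = E·2πrL = Q_enc/ε₀ = λ_enc L/ε₀.
E = |λ_enc|/(2πε₀r) = (3.71e-6)/(2π·8.85×10^-12·0.0418) = 1.60×10^6 N/C.

|E| ≈ 1.60e6 N/C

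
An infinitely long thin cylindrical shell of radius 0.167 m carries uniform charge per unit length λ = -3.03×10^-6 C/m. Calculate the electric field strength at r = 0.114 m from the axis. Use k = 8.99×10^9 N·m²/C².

Coaxial Gaussian cylinder, radius r = 0.114 m, length L (r < 0.167 m, inside the shell).
All the surface charge lies outside this cylinder: Q_enc = 0, hence E = 0.

E = 0 (no enclosed charge)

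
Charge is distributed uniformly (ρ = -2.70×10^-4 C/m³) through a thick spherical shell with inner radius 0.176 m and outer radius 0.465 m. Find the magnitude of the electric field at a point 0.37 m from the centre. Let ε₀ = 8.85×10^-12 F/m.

By spherical symmetry E is radial; choose a Gaussian sphere of radius r = 0.37 m (within the shell material, 0.176 m < r < 0.465 m).
Only the shell between 0.176 m and r is enclosed: Q_enc = ρ·(4π/3)(r³ − a³) = (-2.70×10^-4)·(4π/3)·((0.37)³ − (0.176)³) = -5.112e-5 C.
Since E is radial and uniform over the Gaussian sphere, Φ = E·4πr² = Q_enc/ε₀.
E = |Q_enc|/(4πε₀r²) = (5.112×10^-5)/(4π·8.85×10^-12·(0.37)²) = 3.36×10^6 N/C.

E = 3.36×10^6 N/C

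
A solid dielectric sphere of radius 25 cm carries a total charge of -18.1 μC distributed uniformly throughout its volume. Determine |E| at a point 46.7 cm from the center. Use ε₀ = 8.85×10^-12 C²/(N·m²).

|E| ≈ 7.46×10^5 N/C

Use a concentric Gaussian sphere at r = 46.7 cm (r > R, so the entire charge is enclosed).
Q_enc = -18.1 μC = -1.81×10^-5 C.
Since E is radial and uniform over the Gaussian sphere, Φ = E·4πr² = Q_enc/ε₀.
E = |Q_enc|/(4πε₀r²) = (1.81e-5)/(4π·8.85×10^-12·(0.467)²) = 7.46e5 N/C.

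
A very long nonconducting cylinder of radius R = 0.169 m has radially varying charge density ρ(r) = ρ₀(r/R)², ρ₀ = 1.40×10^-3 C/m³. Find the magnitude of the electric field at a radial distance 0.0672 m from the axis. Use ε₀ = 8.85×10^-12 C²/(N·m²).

|E| ≈ 4.20×10^5 V/m

Take a coaxial cylindrical Gaussian surface of radius r = 0.0672 m and length L (r < R).
λ_enc = ∫₀^r ρ(r')·2πr' dr' = (2πρ₀/R²)·r^4/4 = 1.57×10^-6 C/m.
Applying ∮E·dA = Q_enc/ε₀ with the end caps contributing no flux:
E = |λ_enc|/(2πε₀r) = (1.57e-6)/(2π·8.85×10^-12·0.0672) = 4.20×10^5 N/C.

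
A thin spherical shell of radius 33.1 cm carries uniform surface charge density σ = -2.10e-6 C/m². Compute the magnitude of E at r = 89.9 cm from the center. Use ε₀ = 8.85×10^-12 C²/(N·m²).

|E| ≈ 3.22×10^4 N/C

Use a concentric Gaussian sphere at r = 89.9 cm (r > 33.1 cm).
The entire shell is enclosed: Q_enc = σ·4πR² = (-2.10×10^-6)·4π·(0.331)² = -2.891e-6 C.
Gauss's law: E·4πr² = Q_enc/ε₀.
E = |Q_enc|/(4πε₀r²) = (2.891×10^-6)/(4π·8.85×10^-12·(0.899)²) = 3.22e4 N/C.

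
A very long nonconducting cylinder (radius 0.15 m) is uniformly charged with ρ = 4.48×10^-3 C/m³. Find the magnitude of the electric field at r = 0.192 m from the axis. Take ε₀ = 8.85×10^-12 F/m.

Coaxial Gaussian cylinder, radius r = 0.192 m, length L (r > 0.15 m, full cross-section enclosed).
λ_enc = ρ·πR² = (4.48e-3)π(0.15)² = 3.167×10^-4 C/m.
Since E is radial and uniform over the curved surface, Φ = E·2πrL = Q_enc/ε₀ = λ_enc L/ε₀.
E = |λ_enc|/(2πε₀r) = (3.167e-4)/(2π·8.85×10^-12·0.192) = 2.97×10^7 N/C.

2.97e7 N/C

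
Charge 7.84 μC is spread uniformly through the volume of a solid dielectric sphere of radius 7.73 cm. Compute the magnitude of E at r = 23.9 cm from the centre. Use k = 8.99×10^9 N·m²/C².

Symmetry ⇒ E = E(r) r̂. Gaussian sphere of radius r = 23.9 cm (r > R, so the entire charge is enclosed).
Q_enc = 7.84 μC = 7.84×10^-6 C.
Gauss's law: E·4πr² = Q_enc/ε₀.
E = k|Q_enc|/r² = (8.99×10^9)(7.84e-6)/(0.239)² = 1.23×10^6 N/C.

E = 1.23×10^6 V/m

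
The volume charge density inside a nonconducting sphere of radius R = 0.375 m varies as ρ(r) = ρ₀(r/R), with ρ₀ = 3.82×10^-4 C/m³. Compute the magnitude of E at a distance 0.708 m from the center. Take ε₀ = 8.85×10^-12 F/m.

Use a concentric Gaussian sphere at r = 0.708 m (r > R, all charge enclosed).
Q_enc = 4π ∫₀^R ρ₀(r'/R)^1 r'² dr' = 4πρ₀R³/4 = 6.329×10^-5 C.
Since E is radial and uniform over the Gaussian sphere, Φ = E·4πr² = Q_enc/ε₀.
E = |Q_enc|/(4πε₀r²) = (6.329e-5)/(4π·8.85×10^-12·(0.708)²) = 1.14×10^6 N/C.

|E| ≈ 1.14e6 N/C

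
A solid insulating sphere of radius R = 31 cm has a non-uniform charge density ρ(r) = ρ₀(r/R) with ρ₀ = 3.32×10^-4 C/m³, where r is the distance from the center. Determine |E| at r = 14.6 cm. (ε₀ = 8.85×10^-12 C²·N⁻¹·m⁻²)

Use a concentric Gaussian sphere at r = 14.6 cm (r < R).
Integrate the density: Q_enc = 4π ∫₀^r ρ₀(r'/R)^1 r'² dr' = 4πρ₀ r^4/(4·R) = 1.529×10^-6 C.
Gauss's law: E·4πr² = Q_enc/ε₀.
E = |Q_enc|/(4πε₀r²) = (1.529×10^-6)/(4π·8.85×10^-12·(0.146)²) = 6.45×10^5 N/C.

E = 6.45e5 N/C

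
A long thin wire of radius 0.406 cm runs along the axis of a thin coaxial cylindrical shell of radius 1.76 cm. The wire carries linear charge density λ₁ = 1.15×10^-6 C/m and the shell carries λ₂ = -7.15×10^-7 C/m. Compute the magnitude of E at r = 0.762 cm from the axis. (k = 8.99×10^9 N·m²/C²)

E = 2.71e6 N/C

Take a coaxial cylindrical Gaussian surface of radius r = 0.762 cm and length L (between the conductors, 0.406 cm < r < 1.76 cm).
Only the inner wire is enclosed; the outer shell contributes nothing inside itself. λ_enc = λ₁ = 1.15×10^-6 C/m.
By Gauss's law (flux through the curved wall only), E·2πrL = λ_enc L/ε₀.
E = 2k|λ_enc|/r = 2(8.99×10^9)(1.15×10^-6)/(0.00762) = 2.71×10^6 N/C.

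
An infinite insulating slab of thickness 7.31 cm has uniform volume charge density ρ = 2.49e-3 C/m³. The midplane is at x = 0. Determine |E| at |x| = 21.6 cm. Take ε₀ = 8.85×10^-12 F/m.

E ≈ 1.03×10^7 N/C

The point |x| = 21.6 cm lies outside the slab (half-thickness 0.03655 m). A symmetric pillbox spanning the full slab encloses Q_enc = ρ·d·A.
Flux = 2EA ⇒ E = |ρ|d/(2ε₀), independent of distance outside.
E = (2.49×10^-3)(0.0731)/(2·8.85×10^-12) = 1.03e7 N/C.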